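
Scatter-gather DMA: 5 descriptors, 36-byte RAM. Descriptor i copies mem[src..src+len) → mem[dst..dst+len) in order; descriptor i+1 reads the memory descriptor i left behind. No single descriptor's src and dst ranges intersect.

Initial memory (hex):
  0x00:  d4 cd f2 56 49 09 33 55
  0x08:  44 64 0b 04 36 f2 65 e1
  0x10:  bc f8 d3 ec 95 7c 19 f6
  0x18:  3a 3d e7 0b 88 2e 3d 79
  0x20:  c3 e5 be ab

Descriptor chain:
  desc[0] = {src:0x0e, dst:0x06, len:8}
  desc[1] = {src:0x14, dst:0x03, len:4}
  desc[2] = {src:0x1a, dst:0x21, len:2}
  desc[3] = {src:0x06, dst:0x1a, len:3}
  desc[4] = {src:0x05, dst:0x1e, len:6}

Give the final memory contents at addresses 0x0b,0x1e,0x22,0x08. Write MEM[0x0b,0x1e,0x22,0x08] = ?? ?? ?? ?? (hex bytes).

D0: mem[0x06..0x0d] <- [65 e1 bc f8 d3 ec 95 7c]
D1: mem[0x03..0x06] <- [95 7c 19 f6]
D2: mem[0x21..0x22] <- [e7 0b]
D3: mem[0x1a..0x1c] <- [f6 e1 bc]
D4: mem[0x1e..0x23] <- [19 f6 e1 bc f8 d3]
query mem[0x0b]=0xec, mem[0x1e]=0x19, mem[0x22]=0xf8, mem[0x08]=0xbc

MEM[0x0b,0x1e,0x22,0x08] = ec 19 f8 bc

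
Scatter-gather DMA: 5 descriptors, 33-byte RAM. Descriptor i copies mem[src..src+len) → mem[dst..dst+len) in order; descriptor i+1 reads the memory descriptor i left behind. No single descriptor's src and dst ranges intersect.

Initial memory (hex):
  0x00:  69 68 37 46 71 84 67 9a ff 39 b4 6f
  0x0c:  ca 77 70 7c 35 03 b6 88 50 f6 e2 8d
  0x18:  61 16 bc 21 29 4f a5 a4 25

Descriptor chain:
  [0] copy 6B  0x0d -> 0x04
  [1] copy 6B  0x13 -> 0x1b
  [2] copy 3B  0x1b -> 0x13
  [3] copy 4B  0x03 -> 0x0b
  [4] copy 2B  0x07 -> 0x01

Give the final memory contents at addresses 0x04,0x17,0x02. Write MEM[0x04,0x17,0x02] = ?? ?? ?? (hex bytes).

  after D0: wrote 6B at 0x04 = 77707c3503b6
  after D1: wrote 6B at 0x1b = 8850f6e28d61
  after D2: wrote 3B at 0x13 = 8850f6
  after D3: wrote 4B at 0x0b = 4677707c
  after D4: wrote 2B at 0x01 = 3503
query mem[0x04]=0x77, mem[0x17]=0x8d, mem[0x02]=0x03

MEM[0x04,0x17,0x02] = 77 8d 03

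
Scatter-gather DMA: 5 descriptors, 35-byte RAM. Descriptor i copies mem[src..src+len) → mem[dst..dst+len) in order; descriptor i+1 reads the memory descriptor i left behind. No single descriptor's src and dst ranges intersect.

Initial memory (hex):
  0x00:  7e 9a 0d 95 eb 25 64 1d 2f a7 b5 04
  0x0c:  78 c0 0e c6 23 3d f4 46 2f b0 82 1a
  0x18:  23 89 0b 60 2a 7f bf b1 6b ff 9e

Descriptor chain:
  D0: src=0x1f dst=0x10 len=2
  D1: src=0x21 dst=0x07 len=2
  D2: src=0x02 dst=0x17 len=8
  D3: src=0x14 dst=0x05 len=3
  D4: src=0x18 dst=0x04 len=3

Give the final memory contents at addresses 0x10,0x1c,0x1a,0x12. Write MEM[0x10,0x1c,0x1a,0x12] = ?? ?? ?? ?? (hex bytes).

  after D0: wrote 2B at 0x10 = b16b
  after D1: wrote 2B at 0x07 = ff9e
  after D2: wrote 8B at 0x17 = 0d95eb2564ff9ea7
  after D3: wrote 3B at 0x05 = 2fb082
  after D4: wrote 3B at 0x04 = 95eb25
query mem[0x10]=0xb1, mem[0x1c]=0xff, mem[0x1a]=0x25, mem[0x12]=0xf4

MEM[0x10,0x1c,0x1a,0x12] = b1 ff 25 f4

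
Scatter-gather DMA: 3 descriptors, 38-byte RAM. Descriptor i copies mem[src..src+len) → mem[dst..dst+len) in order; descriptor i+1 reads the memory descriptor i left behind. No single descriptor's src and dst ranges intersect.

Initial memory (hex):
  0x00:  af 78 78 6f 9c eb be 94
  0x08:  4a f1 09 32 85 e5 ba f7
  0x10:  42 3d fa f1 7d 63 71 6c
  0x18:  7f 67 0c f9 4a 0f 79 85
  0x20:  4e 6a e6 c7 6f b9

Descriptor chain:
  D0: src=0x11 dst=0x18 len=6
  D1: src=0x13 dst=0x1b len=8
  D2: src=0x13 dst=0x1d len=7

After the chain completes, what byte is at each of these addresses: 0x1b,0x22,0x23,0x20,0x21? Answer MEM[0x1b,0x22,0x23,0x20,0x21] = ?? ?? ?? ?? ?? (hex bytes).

MEM[0x1b,0x22,0x23,0x20,0x21] = f1 3d fa 71 6c

D0: mem[0x18..0x1d] <- [3d fa f1 7d 63 71]
D1: mem[0x1b..0x22] <- [f1 7d 63 71 6c 3d fa f1]
D2: mem[0x1d..0x23] <- [f1 7d 63 71 6c 3d fa]
query mem[0x1b]=0xf1, mem[0x22]=0x3d, mem[0x23]=0xfa, mem[0x20]=0x71, mem[0x21]=0x6c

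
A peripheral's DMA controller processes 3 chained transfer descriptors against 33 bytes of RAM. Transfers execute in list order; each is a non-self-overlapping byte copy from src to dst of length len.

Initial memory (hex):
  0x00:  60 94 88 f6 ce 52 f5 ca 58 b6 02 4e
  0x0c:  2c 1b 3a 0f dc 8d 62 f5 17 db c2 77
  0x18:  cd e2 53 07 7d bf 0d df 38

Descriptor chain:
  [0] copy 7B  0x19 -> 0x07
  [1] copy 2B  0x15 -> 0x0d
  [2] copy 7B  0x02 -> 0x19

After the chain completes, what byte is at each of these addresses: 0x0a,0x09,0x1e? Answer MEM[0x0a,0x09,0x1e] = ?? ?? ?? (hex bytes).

D0: mem[0x07..0x0d] <- [e2 53 07 7d bf 0d df]
D1: mem[0x0d..0x0e] <- [db c2]
D2: mem[0x19..0x1f] <- [88 f6 ce 52 f5 e2 53]
query mem[0x0a]=0x7d, mem[0x09]=0x07, mem[0x1e]=0xe2

MEM[0x0a,0x09,0x1e] = 7d 07 e2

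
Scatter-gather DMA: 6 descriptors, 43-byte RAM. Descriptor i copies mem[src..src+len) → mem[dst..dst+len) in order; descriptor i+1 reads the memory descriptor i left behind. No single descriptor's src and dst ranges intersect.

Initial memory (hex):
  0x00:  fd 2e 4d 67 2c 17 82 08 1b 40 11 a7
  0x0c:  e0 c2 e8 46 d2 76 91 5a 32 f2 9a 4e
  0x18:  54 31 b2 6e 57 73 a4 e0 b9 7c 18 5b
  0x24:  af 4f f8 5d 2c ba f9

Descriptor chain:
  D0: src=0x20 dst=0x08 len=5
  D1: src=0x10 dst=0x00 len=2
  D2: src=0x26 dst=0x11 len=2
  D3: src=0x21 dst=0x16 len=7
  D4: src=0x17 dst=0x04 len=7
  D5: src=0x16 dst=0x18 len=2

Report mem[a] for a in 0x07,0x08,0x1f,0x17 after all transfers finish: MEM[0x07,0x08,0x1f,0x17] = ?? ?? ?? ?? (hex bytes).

MEM[0x07,0x08,0x1f,0x17] = 4f f8 e0 18

#0 dst[0x08+5] := {0xb9,0x7c,0x18,0x5b,0xaf}
#1 dst[0x00+2] := {0xd2,0x76}
#2 dst[0x11+2] := {0xf8,0x5d}
#3 dst[0x16+7] := {0x7c,0x18,0x5b,0xaf,0x4f,0xf8,0x5d}
#4 dst[0x04+7] := {0x18,0x5b,0xaf,0x4f,0xf8,0x5d,0x73}
#5 dst[0x18+2] := {0x7c,0x18}
query mem[0x07]=0x4f, mem[0x08]=0xf8, mem[0x1f]=0xe0, mem[0x17]=0x18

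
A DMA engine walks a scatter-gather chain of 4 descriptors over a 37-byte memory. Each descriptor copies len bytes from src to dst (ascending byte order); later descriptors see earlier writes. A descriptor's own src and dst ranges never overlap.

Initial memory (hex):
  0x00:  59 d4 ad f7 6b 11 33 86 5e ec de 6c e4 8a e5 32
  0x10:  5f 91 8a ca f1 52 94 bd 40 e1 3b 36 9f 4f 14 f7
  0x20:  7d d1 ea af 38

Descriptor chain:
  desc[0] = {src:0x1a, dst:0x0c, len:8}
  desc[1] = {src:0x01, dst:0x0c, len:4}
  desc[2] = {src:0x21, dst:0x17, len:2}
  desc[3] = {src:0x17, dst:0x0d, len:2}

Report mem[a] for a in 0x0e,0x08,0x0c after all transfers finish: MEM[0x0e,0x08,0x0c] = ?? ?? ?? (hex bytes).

MEM[0x0e,0x08,0x0c] = ea 5e d4

#0 dst[0x0c+8] := {0x3b,0x36,0x9f,0x4f,0x14,0xf7,0x7d,0xd1}
#1 dst[0x0c+4] := {0xd4,0xad,0xf7,0x6b}
#2 dst[0x17+2] := {0xd1,0xea}
#3 dst[0x0d+2] := {0xd1,0xea}
query mem[0x0e]=0xea, mem[0x08]=0x5e, mem[0x0c]=0xd4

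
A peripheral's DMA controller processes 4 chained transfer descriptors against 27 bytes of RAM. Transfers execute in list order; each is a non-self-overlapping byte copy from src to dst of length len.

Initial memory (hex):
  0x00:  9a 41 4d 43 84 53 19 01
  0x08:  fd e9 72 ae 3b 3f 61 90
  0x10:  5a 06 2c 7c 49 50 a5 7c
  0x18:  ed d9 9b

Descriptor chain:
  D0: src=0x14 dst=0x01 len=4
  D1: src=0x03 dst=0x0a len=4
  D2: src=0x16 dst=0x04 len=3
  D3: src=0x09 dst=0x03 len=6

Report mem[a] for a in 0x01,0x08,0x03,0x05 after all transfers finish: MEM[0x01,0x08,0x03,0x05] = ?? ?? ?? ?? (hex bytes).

#0 dst[0x01+4] := {0x49,0x50,0xa5,0x7c}
#1 dst[0x0a+4] := {0xa5,0x7c,0x53,0x19}
#2 dst[0x04+3] := {0xa5,0x7c,0xed}
#3 dst[0x03+6] := {0xe9,0xa5,0x7c,0x53,0x19,0x61}
query mem[0x01]=0x49, mem[0x08]=0x61, mem[0x03]=0xe9, mem[0x05]=0x7c

MEM[0x01,0x08,0x03,0x05] = 49 61 e9 7c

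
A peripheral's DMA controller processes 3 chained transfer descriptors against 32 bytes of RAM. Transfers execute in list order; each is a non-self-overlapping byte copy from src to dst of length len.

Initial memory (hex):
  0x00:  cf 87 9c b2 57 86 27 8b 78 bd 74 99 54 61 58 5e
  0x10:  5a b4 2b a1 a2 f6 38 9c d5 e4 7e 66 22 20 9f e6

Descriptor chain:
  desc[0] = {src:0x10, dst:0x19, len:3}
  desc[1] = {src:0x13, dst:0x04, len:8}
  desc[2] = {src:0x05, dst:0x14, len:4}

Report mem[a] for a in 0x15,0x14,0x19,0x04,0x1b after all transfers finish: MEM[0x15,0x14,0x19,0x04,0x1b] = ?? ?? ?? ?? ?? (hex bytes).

MEM[0x15,0x14,0x19,0x04,0x1b] = f6 a2 5a a1 2b

  after D0: wrote 3B at 0x19 = 5ab42b
  after D1: wrote 8B at 0x04 = a1a2f6389cd55ab4
  after D2: wrote 4B at 0x14 = a2f6389c
query mem[0x15]=0xf6, mem[0x14]=0xa2, mem[0x19]=0x5a, mem[0x04]=0xa1, mem[0x1b]=0x2b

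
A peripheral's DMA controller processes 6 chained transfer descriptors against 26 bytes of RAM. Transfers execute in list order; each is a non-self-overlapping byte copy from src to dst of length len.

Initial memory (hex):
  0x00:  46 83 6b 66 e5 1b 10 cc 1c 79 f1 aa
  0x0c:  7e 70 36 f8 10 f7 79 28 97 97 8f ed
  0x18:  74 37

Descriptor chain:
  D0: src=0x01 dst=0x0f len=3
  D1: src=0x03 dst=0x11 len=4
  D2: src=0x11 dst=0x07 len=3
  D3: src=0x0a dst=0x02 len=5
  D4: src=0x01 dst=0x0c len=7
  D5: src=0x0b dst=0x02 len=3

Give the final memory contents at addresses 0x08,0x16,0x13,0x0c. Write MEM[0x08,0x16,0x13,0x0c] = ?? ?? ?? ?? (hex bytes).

MEM[0x08,0x16,0x13,0x0c] = e5 8f 1b 83

  after D0: wrote 3B at 0x0f = 836b66
  after D1: wrote 4B at 0x11 = 66e51b10
  after D2: wrote 3B at 0x07 = 66e51b
  after D3: wrote 5B at 0x02 = f1aa7e7036
  after D4: wrote 7B at 0x0c = 83f1aa7e703666
  after D5: wrote 3B at 0x02 = aa83f1
query mem[0x08]=0xe5, mem[0x16]=0x8f, mem[0x13]=0x1b, mem[0x0c]=0x83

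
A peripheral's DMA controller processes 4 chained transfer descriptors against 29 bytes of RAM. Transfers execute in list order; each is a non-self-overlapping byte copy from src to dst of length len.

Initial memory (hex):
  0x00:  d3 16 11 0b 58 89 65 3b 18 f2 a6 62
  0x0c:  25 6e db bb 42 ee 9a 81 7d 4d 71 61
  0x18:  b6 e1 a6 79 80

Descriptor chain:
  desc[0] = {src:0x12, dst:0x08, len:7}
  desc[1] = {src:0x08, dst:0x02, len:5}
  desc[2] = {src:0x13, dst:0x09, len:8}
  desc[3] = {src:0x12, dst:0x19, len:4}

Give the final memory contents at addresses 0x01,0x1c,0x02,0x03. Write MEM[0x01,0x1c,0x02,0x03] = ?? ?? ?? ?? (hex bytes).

MEM[0x01,0x1c,0x02,0x03] = 16 4d 9a 81

#0 dst[0x08+7] := {0x9a,0x81,0x7d,0x4d,0x71,0x61,0xb6}
#1 dst[0x02+5] := {0x9a,0x81,0x7d,0x4d,0x71}
#2 dst[0x09+8] := {0x81,0x7d,0x4d,0x71,0x61,0xb6,0xe1,0xa6}
#3 dst[0x19+4] := {0x9a,0x81,0x7d,0x4d}
query mem[0x01]=0x16, mem[0x1c]=0x4d, mem[0x02]=0x9a, mem[0x03]=0x81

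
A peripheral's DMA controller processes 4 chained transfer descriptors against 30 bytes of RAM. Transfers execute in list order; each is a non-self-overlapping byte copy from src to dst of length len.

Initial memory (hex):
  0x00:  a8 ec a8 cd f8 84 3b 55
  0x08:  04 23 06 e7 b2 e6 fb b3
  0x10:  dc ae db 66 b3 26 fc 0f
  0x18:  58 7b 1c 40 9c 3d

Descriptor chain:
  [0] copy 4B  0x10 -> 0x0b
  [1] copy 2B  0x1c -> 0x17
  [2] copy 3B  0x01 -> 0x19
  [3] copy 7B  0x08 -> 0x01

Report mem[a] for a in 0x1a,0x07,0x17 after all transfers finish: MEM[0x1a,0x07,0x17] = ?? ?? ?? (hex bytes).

[0] 0x10->0x0b len=4 : dc ae db 66
[1] 0x1c->0x17 len=2 : 9c 3d
[2] 0x01->0x19 len=3 : ec a8 cd
[3] 0x08->0x01 len=7 : 04 23 06 dc ae db 66
query mem[0x1a]=0xa8, mem[0x07]=0x66, mem[0x17]=0x9c

MEM[0x1a,0x07,0x17] = a8 66 9c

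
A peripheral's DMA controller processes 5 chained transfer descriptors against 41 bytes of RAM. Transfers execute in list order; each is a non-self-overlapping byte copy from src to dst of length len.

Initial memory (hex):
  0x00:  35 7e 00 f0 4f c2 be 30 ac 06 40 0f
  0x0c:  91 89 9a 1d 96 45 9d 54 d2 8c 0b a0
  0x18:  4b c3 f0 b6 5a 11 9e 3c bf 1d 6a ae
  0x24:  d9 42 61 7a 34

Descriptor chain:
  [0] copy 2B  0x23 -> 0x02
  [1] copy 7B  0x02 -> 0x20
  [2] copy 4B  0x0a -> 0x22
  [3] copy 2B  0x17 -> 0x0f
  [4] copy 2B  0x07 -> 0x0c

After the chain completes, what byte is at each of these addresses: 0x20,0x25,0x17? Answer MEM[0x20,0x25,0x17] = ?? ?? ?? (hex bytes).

D0: mem[0x02..0x03] <- [ae d9]
D1: mem[0x20..0x26] <- [ae d9 4f c2 be 30 ac]
D2: mem[0x22..0x25] <- [40 0f 91 89]
D3: mem[0x0f..0x10] <- [a0 4b]
D4: mem[0x0c..0x0d] <- [30 ac]
query mem[0x20]=0xae, mem[0x25]=0x89, mem[0x17]=0xa0

MEM[0x20,0x25,0x17] = ae 89 a0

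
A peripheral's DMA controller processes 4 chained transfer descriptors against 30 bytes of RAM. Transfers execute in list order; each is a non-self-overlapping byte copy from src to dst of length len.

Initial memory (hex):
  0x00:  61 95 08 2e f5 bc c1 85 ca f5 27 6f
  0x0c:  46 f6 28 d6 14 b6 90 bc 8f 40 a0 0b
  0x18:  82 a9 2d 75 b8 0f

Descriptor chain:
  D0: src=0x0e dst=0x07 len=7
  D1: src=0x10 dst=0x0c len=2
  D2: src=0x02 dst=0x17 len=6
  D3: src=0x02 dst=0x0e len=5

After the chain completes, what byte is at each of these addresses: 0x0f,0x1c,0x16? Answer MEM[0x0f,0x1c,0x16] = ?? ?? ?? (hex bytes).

MEM[0x0f,0x1c,0x16] = 2e 28 a0

  after D0: wrote 7B at 0x07 = 28d614b690bc8f
  after D1: wrote 2B at 0x0c = 14b6
  after D2: wrote 6B at 0x17 = 082ef5bcc128
  after D3: wrote 5B at 0x0e = 082ef5bcc1
query mem[0x0f]=0x2e, mem[0x1c]=0x28, mem[0x16]=0xa0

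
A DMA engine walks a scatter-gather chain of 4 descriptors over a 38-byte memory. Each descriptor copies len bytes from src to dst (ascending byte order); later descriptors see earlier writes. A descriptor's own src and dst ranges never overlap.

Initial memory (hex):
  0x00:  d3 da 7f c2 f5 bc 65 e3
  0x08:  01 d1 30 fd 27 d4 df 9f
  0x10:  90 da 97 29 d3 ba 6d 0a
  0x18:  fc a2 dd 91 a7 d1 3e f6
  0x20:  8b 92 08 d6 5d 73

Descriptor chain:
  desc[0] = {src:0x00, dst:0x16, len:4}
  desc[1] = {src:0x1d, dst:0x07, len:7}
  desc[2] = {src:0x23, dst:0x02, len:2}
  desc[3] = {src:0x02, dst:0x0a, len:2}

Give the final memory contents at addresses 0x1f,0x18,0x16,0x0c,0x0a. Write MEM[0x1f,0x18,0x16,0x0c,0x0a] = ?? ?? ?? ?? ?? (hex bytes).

#0 dst[0x16+4] := {0xd3,0xda,0x7f,0xc2}
#1 dst[0x07+7] := {0xd1,0x3e,0xf6,0x8b,0x92,0x08,0xd6}
#2 dst[0x02+2] := {0xd6,0x5d}
#3 dst[0x0a+2] := {0xd6,0x5d}
query mem[0x1f]=0xf6, mem[0x18]=0x7f, mem[0x16]=0xd3, mem[0x0c]=0x08, mem[0x0a]=0xd6

MEM[0x1f,0x18,0x16,0x0c,0x0a] = f6 7f d3 08 d6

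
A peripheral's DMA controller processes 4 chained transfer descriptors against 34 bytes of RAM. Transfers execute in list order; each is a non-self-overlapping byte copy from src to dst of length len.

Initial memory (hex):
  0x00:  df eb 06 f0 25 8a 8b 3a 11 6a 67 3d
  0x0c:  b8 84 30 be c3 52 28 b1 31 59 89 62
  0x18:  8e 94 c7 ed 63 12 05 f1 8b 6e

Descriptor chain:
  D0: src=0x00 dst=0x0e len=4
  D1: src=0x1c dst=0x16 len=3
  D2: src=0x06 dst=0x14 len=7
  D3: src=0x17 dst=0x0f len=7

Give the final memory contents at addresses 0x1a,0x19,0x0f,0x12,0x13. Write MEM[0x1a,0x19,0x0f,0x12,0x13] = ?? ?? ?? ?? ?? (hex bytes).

MEM[0x1a,0x19,0x0f,0x12,0x13] = b8 3d 6a b8 ed

[0] 0x00->0x0e len=4 : df eb 06 f0
[1] 0x1c->0x16 len=3 : 63 12 05
[2] 0x06->0x14 len=7 : 8b 3a 11 6a 67 3d b8
[3] 0x17->0x0f len=7 : 6a 67 3d b8 ed 63 12
query mem[0x1a]=0xb8, mem[0x19]=0x3d, mem[0x0f]=0x6a, mem[0x12]=0xb8, mem[0x13]=0xed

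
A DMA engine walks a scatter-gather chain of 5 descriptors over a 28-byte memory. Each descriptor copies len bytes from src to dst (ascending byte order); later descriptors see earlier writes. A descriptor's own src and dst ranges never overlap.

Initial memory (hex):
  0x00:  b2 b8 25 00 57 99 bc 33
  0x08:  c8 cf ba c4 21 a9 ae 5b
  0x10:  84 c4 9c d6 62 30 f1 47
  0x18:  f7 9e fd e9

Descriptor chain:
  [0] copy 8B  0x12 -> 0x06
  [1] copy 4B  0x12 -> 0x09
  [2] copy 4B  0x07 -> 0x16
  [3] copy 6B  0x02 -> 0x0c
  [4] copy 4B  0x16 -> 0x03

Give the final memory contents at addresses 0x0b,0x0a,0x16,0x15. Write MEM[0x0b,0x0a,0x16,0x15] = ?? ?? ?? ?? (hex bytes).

#0 dst[0x06+8] := {0x9c,0xd6,0x62,0x30,0xf1,0x47,0xf7,0x9e}
#1 dst[0x09+4] := {0x9c,0xd6,0x62,0x30}
#2 dst[0x16+4] := {0xd6,0x62,0x9c,0xd6}
#3 dst[0x0c+6] := {0x25,0x00,0x57,0x99,0x9c,0xd6}
#4 dst[0x03+4] := {0xd6,0x62,0x9c,0xd6}
query mem[0x0b]=0x62, mem[0x0a]=0xd6, mem[0x16]=0xd6, mem[0x15]=0x30

MEM[0x0b,0x0a,0x16,0x15] = 62 d6 d6 30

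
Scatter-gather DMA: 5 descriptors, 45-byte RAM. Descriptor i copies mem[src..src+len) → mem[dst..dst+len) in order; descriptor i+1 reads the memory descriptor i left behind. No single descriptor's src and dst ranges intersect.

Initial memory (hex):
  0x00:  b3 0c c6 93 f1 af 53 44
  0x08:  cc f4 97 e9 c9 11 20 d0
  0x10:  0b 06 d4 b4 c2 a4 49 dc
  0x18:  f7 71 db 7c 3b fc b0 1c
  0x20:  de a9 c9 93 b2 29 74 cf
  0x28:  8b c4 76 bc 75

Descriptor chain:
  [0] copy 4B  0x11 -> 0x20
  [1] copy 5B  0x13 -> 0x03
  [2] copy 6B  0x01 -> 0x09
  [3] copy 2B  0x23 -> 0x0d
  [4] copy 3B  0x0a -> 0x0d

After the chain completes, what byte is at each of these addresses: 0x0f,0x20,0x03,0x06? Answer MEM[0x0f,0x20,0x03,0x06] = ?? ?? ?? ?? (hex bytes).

  after D0: wrote 4B at 0x20 = 06d4b4c2
  after D1: wrote 5B at 0x03 = b4c2a449dc
  after D2: wrote 6B at 0x09 = 0cc6b4c2a449
  after D3: wrote 2B at 0x0d = c2b2
  after D4: wrote 3B at 0x0d = c6b4c2
query mem[0x0f]=0xc2, mem[0x20]=0x06, mem[0x03]=0xb4, mem[0x06]=0x49

MEM[0x0f,0x20,0x03,0x06] = c2 06 b4 49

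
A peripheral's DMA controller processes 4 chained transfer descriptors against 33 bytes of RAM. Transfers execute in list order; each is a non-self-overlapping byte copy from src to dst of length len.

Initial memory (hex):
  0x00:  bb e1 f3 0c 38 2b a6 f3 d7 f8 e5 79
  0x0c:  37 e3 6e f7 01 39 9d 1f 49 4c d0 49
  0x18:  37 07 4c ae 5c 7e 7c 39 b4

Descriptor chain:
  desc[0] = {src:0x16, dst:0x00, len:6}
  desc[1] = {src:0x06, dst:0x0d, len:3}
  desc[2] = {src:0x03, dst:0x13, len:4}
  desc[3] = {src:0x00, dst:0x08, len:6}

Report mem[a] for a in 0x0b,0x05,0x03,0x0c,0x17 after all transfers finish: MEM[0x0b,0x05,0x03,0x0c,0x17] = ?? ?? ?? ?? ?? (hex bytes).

[0] 0x16->0x00 len=6 : d0 49 37 07 4c ae
[1] 0x06->0x0d len=3 : a6 f3 d7
[2] 0x03->0x13 len=4 : 07 4c ae a6
[3] 0x00->0x08 len=6 : d0 49 37 07 4c ae
query mem[0x0b]=0x07, mem[0x05]=0xae, mem[0x03]=0x07, mem[0x0c]=0x4c, mem[0x17]=0x49

MEM[0x0b,0x05,0x03,0x0c,0x17] = 07 ae 07 4c 49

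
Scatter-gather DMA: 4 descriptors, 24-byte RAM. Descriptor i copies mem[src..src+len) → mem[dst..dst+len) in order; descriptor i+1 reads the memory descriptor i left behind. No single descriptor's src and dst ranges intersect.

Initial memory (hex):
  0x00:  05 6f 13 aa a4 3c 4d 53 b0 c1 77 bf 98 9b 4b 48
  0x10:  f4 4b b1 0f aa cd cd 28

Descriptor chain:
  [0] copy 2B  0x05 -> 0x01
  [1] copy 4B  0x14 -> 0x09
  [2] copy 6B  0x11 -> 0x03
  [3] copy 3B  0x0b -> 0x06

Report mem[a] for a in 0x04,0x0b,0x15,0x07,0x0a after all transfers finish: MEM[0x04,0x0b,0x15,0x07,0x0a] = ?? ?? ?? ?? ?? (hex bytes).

  after D0: wrote 2B at 0x01 = 3c4d
  after D1: wrote 4B at 0x09 = aacdcd28
  after D2: wrote 6B at 0x03 = 4bb10faacdcd
  after D3: wrote 3B at 0x06 = cd289b
query mem[0x04]=0xb1, mem[0x0b]=0xcd, mem[0x15]=0xcd, mem[0x07]=0x28, mem[0x0a]=0xcd

MEM[0x04,0x0b,0x15,0x07,0x0a] = b1 cd cd 28 cd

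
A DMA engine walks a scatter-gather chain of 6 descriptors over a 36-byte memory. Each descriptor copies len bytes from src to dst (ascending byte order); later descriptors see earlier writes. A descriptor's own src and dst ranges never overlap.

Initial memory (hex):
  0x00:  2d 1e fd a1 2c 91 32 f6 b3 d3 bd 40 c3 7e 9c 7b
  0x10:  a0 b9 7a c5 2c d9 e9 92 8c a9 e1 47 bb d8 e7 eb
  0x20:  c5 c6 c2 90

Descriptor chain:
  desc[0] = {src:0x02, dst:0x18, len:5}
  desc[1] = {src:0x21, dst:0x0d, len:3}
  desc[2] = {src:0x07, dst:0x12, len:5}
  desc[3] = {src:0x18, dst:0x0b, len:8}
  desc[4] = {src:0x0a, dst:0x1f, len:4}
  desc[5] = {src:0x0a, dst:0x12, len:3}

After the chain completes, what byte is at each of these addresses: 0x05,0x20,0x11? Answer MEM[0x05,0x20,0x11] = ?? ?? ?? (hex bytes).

MEM[0x05,0x20,0x11] = 91 fd e7

D0: mem[0x18..0x1c] <- [fd a1 2c 91 32]
D1: mem[0x0d..0x0f] <- [c6 c2 90]
D2: mem[0x12..0x16] <- [f6 b3 d3 bd 40]
D3: mem[0x0b..0x12] <- [fd a1 2c 91 32 d8 e7 eb]
D4: mem[0x1f..0x22] <- [bd fd a1 2c]
D5: mem[0x12..0x14] <- [bd fd a1]
query mem[0x05]=0x91, mem[0x20]=0xfd, mem[0x11]=0xe7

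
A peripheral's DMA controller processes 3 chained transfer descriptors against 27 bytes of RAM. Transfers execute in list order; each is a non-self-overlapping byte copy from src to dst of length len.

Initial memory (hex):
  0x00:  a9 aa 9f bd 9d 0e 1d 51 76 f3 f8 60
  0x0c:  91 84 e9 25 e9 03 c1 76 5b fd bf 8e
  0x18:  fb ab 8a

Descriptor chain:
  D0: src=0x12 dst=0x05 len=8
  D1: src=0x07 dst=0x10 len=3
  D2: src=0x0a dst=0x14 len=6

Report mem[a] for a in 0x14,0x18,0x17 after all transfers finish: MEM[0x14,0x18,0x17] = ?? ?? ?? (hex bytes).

D0: mem[0x05..0x0c] <- [c1 76 5b fd bf 8e fb ab]
D1: mem[0x10..0x12] <- [5b fd bf]
D2: mem[0x14..0x19] <- [8e fb ab 84 e9 25]
query mem[0x14]=0x8e, mem[0x18]=0xe9, mem[0x17]=0x84

MEM[0x14,0x18,0x17] = 8e e9 84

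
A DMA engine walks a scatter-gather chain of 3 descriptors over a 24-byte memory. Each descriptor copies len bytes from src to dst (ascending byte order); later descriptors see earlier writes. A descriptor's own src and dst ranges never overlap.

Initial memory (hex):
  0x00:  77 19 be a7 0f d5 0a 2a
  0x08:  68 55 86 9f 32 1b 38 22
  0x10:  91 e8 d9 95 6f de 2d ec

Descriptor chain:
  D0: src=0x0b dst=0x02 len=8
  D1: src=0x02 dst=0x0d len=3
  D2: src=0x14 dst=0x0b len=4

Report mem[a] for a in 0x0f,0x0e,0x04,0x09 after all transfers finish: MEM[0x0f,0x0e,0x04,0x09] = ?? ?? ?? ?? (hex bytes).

MEM[0x0f,0x0e,0x04,0x09] = 1b ec 1b d9

D0: mem[0x02..0x09] <- [9f 32 1b 38 22 91 e8 d9]
D1: mem[0x0d..0x0f] <- [9f 32 1b]
D2: mem[0x0b..0x0e] <- [6f de 2d ec]
query mem[0x0f]=0x1b, mem[0x0e]=0xec, mem[0x04]=0x1b, mem[0x09]=0xd9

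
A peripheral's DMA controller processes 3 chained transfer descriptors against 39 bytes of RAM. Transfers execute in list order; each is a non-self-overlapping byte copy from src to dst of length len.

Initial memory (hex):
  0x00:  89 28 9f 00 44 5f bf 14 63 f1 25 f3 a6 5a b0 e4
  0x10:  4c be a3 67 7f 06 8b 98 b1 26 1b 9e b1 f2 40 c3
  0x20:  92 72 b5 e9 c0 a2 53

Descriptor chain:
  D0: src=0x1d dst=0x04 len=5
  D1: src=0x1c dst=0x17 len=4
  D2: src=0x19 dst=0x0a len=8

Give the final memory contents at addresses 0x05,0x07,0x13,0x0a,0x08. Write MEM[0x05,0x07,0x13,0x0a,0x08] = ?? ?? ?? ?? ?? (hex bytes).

MEM[0x05,0x07,0x13,0x0a,0x08] = 40 92 67 40 72

  after D0: wrote 5B at 0x04 = f240c39272
  after D1: wrote 4B at 0x17 = b1f240c3
  after D2: wrote 8B at 0x0a = 40c39eb1f240c392
query mem[0x05]=0x40, mem[0x07]=0x92, mem[0x13]=0x67, mem[0x0a]=0x40, mem[0x08]=0x72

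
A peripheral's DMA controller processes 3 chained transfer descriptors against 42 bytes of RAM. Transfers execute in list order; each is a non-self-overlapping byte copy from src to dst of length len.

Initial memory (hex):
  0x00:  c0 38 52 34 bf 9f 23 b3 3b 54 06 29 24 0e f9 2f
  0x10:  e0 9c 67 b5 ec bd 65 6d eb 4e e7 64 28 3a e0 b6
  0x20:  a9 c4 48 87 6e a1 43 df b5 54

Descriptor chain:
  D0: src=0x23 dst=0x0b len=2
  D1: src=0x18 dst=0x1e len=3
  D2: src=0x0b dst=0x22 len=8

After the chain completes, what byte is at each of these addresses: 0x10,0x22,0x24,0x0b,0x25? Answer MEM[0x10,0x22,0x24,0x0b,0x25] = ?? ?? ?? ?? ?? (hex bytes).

MEM[0x10,0x22,0x24,0x0b,0x25] = e0 87 0e 87 f9

#0 dst[0x0b+2] := {0x87,0x6e}
#1 dst[0x1e+3] := {0xeb,0x4e,0xe7}
#2 dst[0x22+8] := {0x87,0x6e,0x0e,0xf9,0x2f,0xe0,0x9c,0x67}
query mem[0x10]=0xe0, mem[0x22]=0x87, mem[0x24]=0x0e, mem[0x0b]=0x87, mem[0x25]=0xf9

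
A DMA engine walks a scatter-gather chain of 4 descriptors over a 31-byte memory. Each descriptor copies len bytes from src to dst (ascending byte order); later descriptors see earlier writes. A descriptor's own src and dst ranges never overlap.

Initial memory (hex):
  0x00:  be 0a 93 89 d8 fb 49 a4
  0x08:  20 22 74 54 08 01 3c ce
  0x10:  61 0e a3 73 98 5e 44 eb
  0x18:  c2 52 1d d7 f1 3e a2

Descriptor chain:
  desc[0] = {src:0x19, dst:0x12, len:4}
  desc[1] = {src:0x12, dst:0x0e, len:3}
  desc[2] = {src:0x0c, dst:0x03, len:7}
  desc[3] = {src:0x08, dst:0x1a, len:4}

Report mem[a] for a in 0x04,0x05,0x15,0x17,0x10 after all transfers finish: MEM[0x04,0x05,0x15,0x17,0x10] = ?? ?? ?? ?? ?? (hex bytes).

[0] 0x19->0x12 len=4 : 52 1d d7 f1
[1] 0x12->0x0e len=3 : 52 1d d7
[2] 0x0c->0x03 len=7 : 08 01 52 1d d7 0e 52
[3] 0x08->0x1a len=4 : 0e 52 74 54
query mem[0x04]=0x01, mem[0x05]=0x52, mem[0x15]=0xf1, mem[0x17]=0xeb, mem[0x10]=0xd7

MEM[0x04,0x05,0x15,0x17,0x10] = 01 52 f1 eb d7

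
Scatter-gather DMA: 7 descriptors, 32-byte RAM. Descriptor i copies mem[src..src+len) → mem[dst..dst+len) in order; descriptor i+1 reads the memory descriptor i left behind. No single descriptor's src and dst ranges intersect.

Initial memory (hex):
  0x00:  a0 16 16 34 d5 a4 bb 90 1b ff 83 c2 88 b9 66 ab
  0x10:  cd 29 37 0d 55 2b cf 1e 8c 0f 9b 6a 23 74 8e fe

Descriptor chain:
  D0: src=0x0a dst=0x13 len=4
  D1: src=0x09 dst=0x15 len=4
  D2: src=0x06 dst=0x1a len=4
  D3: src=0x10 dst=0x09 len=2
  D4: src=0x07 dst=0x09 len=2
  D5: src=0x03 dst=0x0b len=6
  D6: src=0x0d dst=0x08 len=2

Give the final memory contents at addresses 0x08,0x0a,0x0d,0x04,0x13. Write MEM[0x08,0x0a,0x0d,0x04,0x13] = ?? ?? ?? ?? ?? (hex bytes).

MEM[0x08,0x0a,0x0d,0x04,0x13] = a4 1b a4 d5 83

D0: mem[0x13..0x16] <- [83 c2 88 b9]
D1: mem[0x15..0x18] <- [ff 83 c2 88]
D2: mem[0x1a..0x1d] <- [bb 90 1b ff]
D3: mem[0x09..0x0a] <- [cd 29]
D4: mem[0x09..0x0a] <- [90 1b]
D5: mem[0x0b..0x10] <- [34 d5 a4 bb 90 1b]
D6: mem[0x08..0x09] <- [a4 bb]
query mem[0x08]=0xa4, mem[0x0a]=0x1b, mem[0x0d]=0xa4, mem[0x04]=0xd5, mem[0x13]=0x83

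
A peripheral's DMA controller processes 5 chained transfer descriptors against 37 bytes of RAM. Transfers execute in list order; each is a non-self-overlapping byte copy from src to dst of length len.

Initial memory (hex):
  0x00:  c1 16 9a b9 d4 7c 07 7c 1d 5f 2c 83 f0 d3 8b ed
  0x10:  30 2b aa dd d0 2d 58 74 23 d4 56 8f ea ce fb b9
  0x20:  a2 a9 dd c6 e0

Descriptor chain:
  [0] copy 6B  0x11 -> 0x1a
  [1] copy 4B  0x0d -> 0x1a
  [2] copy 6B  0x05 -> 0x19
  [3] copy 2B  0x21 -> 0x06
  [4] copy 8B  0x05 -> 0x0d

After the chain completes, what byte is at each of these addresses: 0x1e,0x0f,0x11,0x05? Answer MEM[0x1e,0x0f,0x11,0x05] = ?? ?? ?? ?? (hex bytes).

MEM[0x1e,0x0f,0x11,0x05] = 2c dd 5f 7c

#0 dst[0x1a+6] := {0x2b,0xaa,0xdd,0xd0,0x2d,0x58}
#1 dst[0x1a+4] := {0xd3,0x8b,0xed,0x30}
#2 dst[0x19+6] := {0x7c,0x07,0x7c,0x1d,0x5f,0x2c}
#3 dst[0x06+2] := {0xa9,0xdd}
#4 dst[0x0d+8] := {0x7c,0xa9,0xdd,0x1d,0x5f,0x2c,0x83,0xf0}
query mem[0x1e]=0x2c, mem[0x0f]=0xdd, mem[0x11]=0x5f, mem[0x05]=0x7c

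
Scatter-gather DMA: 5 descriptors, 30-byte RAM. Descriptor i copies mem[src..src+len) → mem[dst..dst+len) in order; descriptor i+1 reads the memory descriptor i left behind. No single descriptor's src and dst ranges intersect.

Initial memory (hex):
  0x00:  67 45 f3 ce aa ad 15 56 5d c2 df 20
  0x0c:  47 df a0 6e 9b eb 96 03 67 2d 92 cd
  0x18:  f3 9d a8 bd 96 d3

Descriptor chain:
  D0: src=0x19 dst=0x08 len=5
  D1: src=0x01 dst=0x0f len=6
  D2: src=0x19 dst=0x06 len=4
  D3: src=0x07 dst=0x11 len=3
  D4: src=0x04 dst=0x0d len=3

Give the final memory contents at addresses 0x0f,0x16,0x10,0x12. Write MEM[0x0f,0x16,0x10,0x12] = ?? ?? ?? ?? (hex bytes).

  after D0: wrote 5B at 0x08 = 9da8bd96d3
  after D1: wrote 6B at 0x0f = 45f3ceaaad15
  after D2: wrote 4B at 0x06 = 9da8bd96
  after D3: wrote 3B at 0x11 = a8bd96
  after D4: wrote 3B at 0x0d = aaad9d
query mem[0x0f]=0x9d, mem[0x16]=0x92, mem[0x10]=0xf3, mem[0x12]=0xbd

MEM[0x0f,0x16,0x10,0x12] = 9d 92 f3 bd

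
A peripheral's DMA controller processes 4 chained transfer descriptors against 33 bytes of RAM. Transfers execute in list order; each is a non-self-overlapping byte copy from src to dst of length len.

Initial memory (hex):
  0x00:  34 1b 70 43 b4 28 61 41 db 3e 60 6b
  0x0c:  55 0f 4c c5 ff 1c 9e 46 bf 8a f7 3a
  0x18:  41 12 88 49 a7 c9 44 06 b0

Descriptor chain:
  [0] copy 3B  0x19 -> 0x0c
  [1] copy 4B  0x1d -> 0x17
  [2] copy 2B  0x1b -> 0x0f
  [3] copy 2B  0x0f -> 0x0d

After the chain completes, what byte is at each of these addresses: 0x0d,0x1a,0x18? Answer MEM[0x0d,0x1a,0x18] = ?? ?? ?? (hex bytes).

MEM[0x0d,0x1a,0x18] = 49 b0 44

[0] 0x19->0x0c len=3 : 12 88 49
[1] 0x1d->0x17 len=4 : c9 44 06 b0
[2] 0x1b->0x0f len=2 : 49 a7
[3] 0x0f->0x0d len=2 : 49 a7
query mem[0x0d]=0x49, mem[0x1a]=0xb0, mem[0x18]=0x44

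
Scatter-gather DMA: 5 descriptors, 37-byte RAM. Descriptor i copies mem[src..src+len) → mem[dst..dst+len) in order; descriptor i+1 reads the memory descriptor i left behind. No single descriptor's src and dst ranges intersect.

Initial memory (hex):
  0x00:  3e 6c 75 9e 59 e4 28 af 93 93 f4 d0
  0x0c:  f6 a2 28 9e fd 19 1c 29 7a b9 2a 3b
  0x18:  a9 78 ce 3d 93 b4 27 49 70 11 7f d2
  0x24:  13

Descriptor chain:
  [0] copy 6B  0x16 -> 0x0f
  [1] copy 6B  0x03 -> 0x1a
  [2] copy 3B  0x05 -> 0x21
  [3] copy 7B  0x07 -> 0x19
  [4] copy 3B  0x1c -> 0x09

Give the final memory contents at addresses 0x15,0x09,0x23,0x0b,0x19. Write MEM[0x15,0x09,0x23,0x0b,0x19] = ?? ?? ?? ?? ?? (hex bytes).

MEM[0x15,0x09,0x23,0x0b,0x19] = b9 f4 af f6 af

D0: mem[0x0f..0x14] <- [2a 3b a9 78 ce 3d]
D1: mem[0x1a..0x1f] <- [9e 59 e4 28 af 93]
D2: mem[0x21..0x23] <- [e4 28 af]
D3: mem[0x19..0x1f] <- [af 93 93 f4 d0 f6 a2]
D4: mem[0x09..0x0b] <- [f4 d0 f6]
query mem[0x15]=0xb9, mem[0x09]=0xf4, mem[0x23]=0xaf, mem[0x0b]=0xf6, mem[0x19]=0xaf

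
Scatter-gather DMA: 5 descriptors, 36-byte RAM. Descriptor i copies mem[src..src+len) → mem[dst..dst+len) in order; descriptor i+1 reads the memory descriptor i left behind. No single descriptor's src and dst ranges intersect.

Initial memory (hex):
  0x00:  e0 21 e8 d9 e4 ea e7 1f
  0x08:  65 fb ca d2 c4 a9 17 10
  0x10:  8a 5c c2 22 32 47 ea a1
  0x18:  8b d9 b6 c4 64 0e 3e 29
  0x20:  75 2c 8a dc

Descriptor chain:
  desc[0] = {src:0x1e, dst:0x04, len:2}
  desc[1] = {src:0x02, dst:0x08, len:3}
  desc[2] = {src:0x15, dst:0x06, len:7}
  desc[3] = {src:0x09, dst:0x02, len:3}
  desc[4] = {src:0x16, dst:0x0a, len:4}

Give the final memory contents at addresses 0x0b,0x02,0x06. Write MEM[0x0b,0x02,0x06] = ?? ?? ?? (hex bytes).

  after D0: wrote 2B at 0x04 = 3e29
  after D1: wrote 3B at 0x08 = e8d93e
  after D2: wrote 7B at 0x06 = 47eaa18bd9b6c4
  after D3: wrote 3B at 0x02 = 8bd9b6
  after D4: wrote 4B at 0x0a = eaa18bd9
query mem[0x0b]=0xa1, mem[0x02]=0x8b, mem[0x06]=0x47

MEM[0x0b,0x02,0x06] = a1 8b 47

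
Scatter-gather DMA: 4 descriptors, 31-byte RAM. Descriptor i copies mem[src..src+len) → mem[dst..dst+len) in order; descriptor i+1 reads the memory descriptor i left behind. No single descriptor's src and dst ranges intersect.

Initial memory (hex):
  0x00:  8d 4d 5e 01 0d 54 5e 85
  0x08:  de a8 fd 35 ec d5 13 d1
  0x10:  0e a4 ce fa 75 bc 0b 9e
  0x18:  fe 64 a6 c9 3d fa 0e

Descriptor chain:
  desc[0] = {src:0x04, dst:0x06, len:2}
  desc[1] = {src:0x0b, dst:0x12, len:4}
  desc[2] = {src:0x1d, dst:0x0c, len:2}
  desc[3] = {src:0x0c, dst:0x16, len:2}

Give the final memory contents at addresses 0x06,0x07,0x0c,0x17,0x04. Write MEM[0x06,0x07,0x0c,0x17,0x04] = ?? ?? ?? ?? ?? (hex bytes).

MEM[0x06,0x07,0x0c,0x17,0x04] = 0d 54 fa 0e 0d

D0: mem[0x06..0x07] <- [0d 54]
D1: mem[0x12..0x15] <- [35 ec d5 13]
D2: mem[0x0c..0x0d] <- [fa 0e]
D3: mem[0x16..0x17] <- [fa 0e]
query mem[0x06]=0x0d, mem[0x07]=0x54, mem[0x0c]=0xfa, mem[0x17]=0x0e, mem[0x04]=0x0d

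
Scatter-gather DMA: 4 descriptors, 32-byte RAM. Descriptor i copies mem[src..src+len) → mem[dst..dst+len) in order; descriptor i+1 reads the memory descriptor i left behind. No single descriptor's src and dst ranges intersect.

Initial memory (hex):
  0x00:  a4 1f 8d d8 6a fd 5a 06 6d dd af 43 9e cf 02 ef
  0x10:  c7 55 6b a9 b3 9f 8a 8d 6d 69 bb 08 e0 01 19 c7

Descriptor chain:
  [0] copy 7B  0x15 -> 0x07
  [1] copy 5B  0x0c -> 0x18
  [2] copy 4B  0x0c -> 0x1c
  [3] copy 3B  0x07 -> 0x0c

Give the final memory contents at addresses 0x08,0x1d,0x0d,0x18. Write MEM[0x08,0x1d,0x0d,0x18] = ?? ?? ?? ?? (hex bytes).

#0 dst[0x07+7] := {0x9f,0x8a,0x8d,0x6d,0x69,0xbb,0x08}
#1 dst[0x18+5] := {0xbb,0x08,0x02,0xef,0xc7}
#2 dst[0x1c+4] := {0xbb,0x08,0x02,0xef}
#3 dst[0x0c+3] := {0x9f,0x8a,0x8d}
query mem[0x08]=0x8a, mem[0x1d]=0x08, mem[0x0d]=0x8a, mem[0x18]=0xbb

MEM[0x08,0x1d,0x0d,0x18] = 8a 08 8a bb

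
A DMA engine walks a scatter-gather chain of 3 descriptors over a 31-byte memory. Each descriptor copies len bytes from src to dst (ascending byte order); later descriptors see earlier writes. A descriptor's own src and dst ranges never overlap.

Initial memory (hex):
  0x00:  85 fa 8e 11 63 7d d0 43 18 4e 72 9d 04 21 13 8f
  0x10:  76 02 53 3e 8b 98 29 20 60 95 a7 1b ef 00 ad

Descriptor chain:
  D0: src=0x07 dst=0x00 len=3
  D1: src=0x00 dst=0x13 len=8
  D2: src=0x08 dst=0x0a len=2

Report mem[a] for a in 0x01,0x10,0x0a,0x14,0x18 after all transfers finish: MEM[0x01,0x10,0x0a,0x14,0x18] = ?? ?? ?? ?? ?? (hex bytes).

MEM[0x01,0x10,0x0a,0x14,0x18] = 18 76 18 18 7d

D0: mem[0x00..0x02] <- [43 18 4e]
D1: mem[0x13..0x1a] <- [43 18 4e 11 63 7d d0 43]
D2: mem[0x0a..0x0b] <- [18 4e]
query mem[0x01]=0x18, mem[0x10]=0x76, mem[0x0a]=0x18, mem[0x14]=0x18, mem[0x18]=0x7d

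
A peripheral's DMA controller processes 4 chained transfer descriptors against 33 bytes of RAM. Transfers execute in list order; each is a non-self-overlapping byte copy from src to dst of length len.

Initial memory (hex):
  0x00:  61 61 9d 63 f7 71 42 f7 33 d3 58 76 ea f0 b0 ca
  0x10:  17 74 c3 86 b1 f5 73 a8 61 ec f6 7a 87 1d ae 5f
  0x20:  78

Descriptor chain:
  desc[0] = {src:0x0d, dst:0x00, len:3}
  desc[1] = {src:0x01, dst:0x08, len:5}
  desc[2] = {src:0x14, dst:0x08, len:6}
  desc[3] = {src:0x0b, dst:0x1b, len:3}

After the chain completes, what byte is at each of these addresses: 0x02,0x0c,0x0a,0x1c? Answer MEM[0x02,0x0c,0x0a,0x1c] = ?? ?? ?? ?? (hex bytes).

[0] 0x0d->0x00 len=3 : f0 b0 ca
[1] 0x01->0x08 len=5 : b0 ca 63 f7 71
[2] 0x14->0x08 len=6 : b1 f5 73 a8 61 ec
[3] 0x0b->0x1b len=3 : a8 61 ec
query mem[0x02]=0xca, mem[0x0c]=0x61, mem[0x0a]=0x73, mem[0x1c]=0x61

MEM[0x02,0x0c,0x0a,0x1c] = ca 61 73 61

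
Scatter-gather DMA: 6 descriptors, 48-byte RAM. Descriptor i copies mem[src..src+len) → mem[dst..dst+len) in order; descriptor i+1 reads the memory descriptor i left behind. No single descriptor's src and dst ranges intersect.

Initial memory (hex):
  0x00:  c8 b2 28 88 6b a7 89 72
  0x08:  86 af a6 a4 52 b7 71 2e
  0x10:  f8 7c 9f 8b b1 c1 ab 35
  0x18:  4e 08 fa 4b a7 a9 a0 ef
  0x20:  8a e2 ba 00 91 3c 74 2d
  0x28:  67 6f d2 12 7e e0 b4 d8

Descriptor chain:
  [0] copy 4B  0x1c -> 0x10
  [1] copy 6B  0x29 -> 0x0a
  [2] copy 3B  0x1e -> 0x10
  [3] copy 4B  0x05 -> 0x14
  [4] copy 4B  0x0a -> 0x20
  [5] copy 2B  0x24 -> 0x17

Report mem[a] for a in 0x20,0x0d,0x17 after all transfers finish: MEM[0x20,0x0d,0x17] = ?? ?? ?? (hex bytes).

  after D0: wrote 4B at 0x10 = a7a9a0ef
  after D1: wrote 6B at 0x0a = 6fd2127ee0b4
  after D2: wrote 3B at 0x10 = a0ef8a
  after D3: wrote 4B at 0x14 = a7897286
  after D4: wrote 4B at 0x20 = 6fd2127e
  after D5: wrote 2B at 0x17 = 913c
query mem[0x20]=0x6f, mem[0x0d]=0x7e, mem[0x17]=0x91

MEM[0x20,0x0d,0x17] = 6f 7e 91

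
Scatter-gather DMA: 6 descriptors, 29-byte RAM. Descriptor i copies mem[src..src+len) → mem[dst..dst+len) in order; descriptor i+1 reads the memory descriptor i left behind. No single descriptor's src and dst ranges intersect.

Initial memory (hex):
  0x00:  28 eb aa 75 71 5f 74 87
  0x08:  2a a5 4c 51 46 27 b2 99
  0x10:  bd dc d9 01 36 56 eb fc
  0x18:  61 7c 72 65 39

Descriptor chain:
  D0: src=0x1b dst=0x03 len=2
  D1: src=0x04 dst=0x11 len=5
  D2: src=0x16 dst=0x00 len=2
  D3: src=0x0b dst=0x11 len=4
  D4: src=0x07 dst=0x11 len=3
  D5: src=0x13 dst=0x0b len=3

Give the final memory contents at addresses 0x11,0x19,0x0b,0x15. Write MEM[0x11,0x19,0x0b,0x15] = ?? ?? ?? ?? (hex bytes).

MEM[0x11,0x19,0x0b,0x15] = 87 7c a5 2a

[0] 0x1b->0x03 len=2 : 65 39
[1] 0x04->0x11 len=5 : 39 5f 74 87 2a
[2] 0x16->0x00 len=2 : eb fc
[3] 0x0b->0x11 len=4 : 51 46 27 b2
[4] 0x07->0x11 len=3 : 87 2a a5
[5] 0x13->0x0b len=3 : a5 b2 2a
query mem[0x11]=0x87, mem[0x19]=0x7c, mem[0x0b]=0xa5, mem[0x15]=0x2a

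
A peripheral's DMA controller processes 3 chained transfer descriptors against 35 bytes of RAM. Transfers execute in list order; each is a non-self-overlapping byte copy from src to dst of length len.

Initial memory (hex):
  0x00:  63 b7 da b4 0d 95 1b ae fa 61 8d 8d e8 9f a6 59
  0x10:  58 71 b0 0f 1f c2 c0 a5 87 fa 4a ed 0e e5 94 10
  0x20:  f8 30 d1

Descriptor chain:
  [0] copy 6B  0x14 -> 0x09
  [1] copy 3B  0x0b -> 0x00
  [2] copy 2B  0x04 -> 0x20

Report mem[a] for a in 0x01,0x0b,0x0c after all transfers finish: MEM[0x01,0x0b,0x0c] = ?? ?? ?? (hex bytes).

MEM[0x01,0x0b,0x0c] = a5 c0 a5

D0: mem[0x09..0x0e] <- [1f c2 c0 a5 87 fa]
D1: mem[0x00..0x02] <- [c0 a5 87]
D2: mem[0x20..0x21] <- [0d 95]
query mem[0x01]=0xa5, mem[0x0b]=0xc0, mem[0x0c]=0xa5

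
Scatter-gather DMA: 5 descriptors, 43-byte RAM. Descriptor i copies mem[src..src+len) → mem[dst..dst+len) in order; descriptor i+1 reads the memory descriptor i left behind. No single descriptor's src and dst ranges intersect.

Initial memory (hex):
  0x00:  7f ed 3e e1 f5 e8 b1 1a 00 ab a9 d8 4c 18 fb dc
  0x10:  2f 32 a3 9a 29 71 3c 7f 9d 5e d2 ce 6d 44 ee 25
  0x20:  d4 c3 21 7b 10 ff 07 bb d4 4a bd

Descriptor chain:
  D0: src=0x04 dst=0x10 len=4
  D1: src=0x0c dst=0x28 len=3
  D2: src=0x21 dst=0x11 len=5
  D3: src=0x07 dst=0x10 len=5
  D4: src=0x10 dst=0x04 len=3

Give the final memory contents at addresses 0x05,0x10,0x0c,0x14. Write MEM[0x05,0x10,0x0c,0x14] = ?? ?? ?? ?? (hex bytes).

MEM[0x05,0x10,0x0c,0x14] = 00 1a 4c d8

#0 dst[0x10+4] := {0xf5,0xe8,0xb1,0x1a}
#1 dst[0x28+3] := {0x4c,0x18,0xfb}
#2 dst[0x11+5] := {0xc3,0x21,0x7b,0x10,0xff}
#3 dst[0x10+5] := {0x1a,0x00,0xab,0xa9,0xd8}
#4 dst[0x04+3] := {0x1a,0x00,0xab}
query mem[0x05]=0x00, mem[0x10]=0x1a, mem[0x0c]=0x4c, mem[0x14]=0xd8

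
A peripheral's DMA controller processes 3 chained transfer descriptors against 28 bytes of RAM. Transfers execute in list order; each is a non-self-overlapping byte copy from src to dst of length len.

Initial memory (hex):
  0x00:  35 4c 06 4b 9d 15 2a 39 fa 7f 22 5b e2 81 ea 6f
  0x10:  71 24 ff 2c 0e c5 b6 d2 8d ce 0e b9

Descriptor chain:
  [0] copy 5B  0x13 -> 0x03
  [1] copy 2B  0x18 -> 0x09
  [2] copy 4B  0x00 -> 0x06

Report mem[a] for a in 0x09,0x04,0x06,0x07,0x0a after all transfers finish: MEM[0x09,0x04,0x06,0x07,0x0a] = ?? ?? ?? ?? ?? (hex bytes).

#0 dst[0x03+5] := {0x2c,0x0e,0xc5,0xb6,0xd2}
#1 dst[0x09+2] := {0x8d,0xce}
#2 dst[0x06+4] := {0x35,0x4c,0x06,0x2c}
query mem[0x09]=0x2c, mem[0x04]=0x0e, mem[0x06]=0x35, mem[0x07]=0x4c, mem[0x0a]=0xce

MEM[0x09,0x04,0x06,0x07,0x0a] = 2c 0e 35 4c ce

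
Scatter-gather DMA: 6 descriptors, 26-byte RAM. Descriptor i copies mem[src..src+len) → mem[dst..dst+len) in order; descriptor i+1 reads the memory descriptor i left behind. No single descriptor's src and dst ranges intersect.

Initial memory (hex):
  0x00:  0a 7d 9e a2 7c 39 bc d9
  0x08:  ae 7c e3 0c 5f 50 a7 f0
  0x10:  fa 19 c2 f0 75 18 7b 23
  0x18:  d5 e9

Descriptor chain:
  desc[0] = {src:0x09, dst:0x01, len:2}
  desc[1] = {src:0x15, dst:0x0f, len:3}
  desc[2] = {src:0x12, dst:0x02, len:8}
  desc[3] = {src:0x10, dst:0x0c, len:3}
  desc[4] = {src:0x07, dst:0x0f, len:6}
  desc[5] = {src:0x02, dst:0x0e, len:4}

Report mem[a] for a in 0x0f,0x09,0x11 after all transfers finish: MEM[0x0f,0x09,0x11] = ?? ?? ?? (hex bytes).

[0] 0x09->0x01 len=2 : 7c e3
[1] 0x15->0x0f len=3 : 18 7b 23
[2] 0x12->0x02 len=8 : c2 f0 75 18 7b 23 d5 e9
[3] 0x10->0x0c len=3 : 7b 23 c2
[4] 0x07->0x0f len=6 : 23 d5 e9 e3 0c 7b
[5] 0x02->0x0e len=4 : c2 f0 75 18
query mem[0x0f]=0xf0, mem[0x09]=0xe9, mem[0x11]=0x18

MEM[0x0f,0x09,0x11] = f0 e9 18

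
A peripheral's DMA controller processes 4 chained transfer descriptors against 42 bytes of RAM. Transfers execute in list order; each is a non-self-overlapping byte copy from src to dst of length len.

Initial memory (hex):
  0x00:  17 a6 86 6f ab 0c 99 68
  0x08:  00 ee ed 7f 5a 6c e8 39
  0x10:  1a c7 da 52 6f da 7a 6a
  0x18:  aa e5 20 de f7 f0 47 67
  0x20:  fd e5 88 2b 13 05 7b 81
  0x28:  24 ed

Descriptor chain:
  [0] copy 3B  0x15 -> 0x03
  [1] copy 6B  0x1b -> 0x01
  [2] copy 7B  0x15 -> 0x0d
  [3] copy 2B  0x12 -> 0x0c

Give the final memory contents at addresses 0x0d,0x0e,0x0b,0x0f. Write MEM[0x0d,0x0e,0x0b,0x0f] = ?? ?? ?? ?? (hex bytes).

D0: mem[0x03..0x05] <- [da 7a 6a]
D1: mem[0x01..0x06] <- [de f7 f0 47 67 fd]
D2: mem[0x0d..0x13] <- [da 7a 6a aa e5 20 de]
D3: mem[0x0c..0x0d] <- [20 de]
query mem[0x0d]=0xde, mem[0x0e]=0x7a, mem[0x0b]=0x7f, mem[0x0f]=0x6a

MEM[0x0d,0x0e,0x0b,0x0f] = de 7a 7f 6a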